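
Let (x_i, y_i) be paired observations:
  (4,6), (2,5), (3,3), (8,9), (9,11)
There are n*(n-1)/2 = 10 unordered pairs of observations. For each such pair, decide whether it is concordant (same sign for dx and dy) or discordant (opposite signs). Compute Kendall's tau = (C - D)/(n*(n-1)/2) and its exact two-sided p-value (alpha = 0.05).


Step 1: Enumerate the 10 unordered pairs (i,j) with i<j and classify each by sign(x_j-x_i) * sign(y_j-y_i).
  (1,2):dx=-2,dy=-1->C; (1,3):dx=-1,dy=-3->C; (1,4):dx=+4,dy=+3->C; (1,5):dx=+5,dy=+5->C
  (2,3):dx=+1,dy=-2->D; (2,4):dx=+6,dy=+4->C; (2,5):dx=+7,dy=+6->C; (3,4):dx=+5,dy=+6->C
  (3,5):dx=+6,dy=+8->C; (4,5):dx=+1,dy=+2->C
Step 2: C = 9, D = 1, total pairs = 10.
Step 3: tau = (C - D)/(n(n-1)/2) = (9 - 1)/10 = 0.800000.
Step 4: Exact two-sided p-value (enumerate n! = 120 permutations of y under H0): p = 0.083333.
Step 5: alpha = 0.05. fail to reject H0.

tau_b = 0.8000 (C=9, D=1), p = 0.083333, fail to reject H0.


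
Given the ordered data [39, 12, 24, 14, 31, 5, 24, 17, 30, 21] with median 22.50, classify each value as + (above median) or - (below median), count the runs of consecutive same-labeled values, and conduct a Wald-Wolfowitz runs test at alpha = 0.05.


Step 1: Compute median = 22.50; label A = above, B = below.
Labels in order: ABABABABAB  (n_A = 5, n_B = 5)
Step 2: Count runs R = 10.
Step 3: Under H0 (random ordering), E[R] = 2*n_A*n_B/(n_A+n_B) + 1 = 2*5*5/10 + 1 = 6.0000.
        Var[R] = 2*n_A*n_B*(2*n_A*n_B - n_A - n_B) / ((n_A+n_B)^2 * (n_A+n_B-1)) = 2000/900 = 2.2222.
        SD[R] = 1.4907.
Step 4: Continuity-corrected z = (R - 0.5 - E[R]) / SD[R] = (10 - 0.5 - 6.0000) / 1.4907 = 2.3479.
Step 5: Two-sided p-value via normal approximation = 2*(1 - Phi(|z|)) = 0.018881.
Step 6: alpha = 0.05. reject H0.

R = 10, z = 2.3479, p = 0.018881, reject H0.


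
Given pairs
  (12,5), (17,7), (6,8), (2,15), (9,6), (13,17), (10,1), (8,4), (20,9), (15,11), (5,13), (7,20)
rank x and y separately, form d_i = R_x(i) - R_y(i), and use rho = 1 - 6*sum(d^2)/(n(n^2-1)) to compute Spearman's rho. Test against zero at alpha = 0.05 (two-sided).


Step 1: Rank x and y separately (midranks; no ties here).
rank(x): 12->8, 17->11, 6->3, 2->1, 9->6, 13->9, 10->7, 8->5, 20->12, 15->10, 5->2, 7->4
rank(y): 5->3, 7->5, 8->6, 15->10, 6->4, 17->11, 1->1, 4->2, 9->7, 11->8, 13->9, 20->12
Step 2: d_i = R_x(i) - R_y(i); compute d_i^2.
  (8-3)^2=25, (11-5)^2=36, (3-6)^2=9, (1-10)^2=81, (6-4)^2=4, (9-11)^2=4, (7-1)^2=36, (5-2)^2=9, (12-7)^2=25, (10-8)^2=4, (2-9)^2=49, (4-12)^2=64
sum(d^2) = 346.
Step 3: rho = 1 - 6*346 / (12*(12^2 - 1)) = 1 - 2076/1716 = -0.209790.
Step 4: Under H0, t = rho * sqrt((n-2)/(1-rho^2)) = -0.6785 ~ t(10).
Step 5: Two-sided p-value from the t-distribution with 10 df = 0.512841.
Step 6: alpha = 0.05. fail to reject H0.

rho = -0.2098, p = 0.512841, fail to reject H0 at alpha = 0.05.


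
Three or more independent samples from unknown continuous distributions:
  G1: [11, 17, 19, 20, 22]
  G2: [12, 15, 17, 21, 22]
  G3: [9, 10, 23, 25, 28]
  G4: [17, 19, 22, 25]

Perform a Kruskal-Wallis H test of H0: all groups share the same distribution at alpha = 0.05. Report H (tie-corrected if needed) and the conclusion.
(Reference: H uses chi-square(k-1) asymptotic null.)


Step 1: Combine all N = 19 observations and assign midranks.
sorted (value, group, rank): (9,G3,1), (10,G3,2), (11,G1,3), (12,G2,4), (15,G2,5), (17,G1,7), (17,G2,7), (17,G4,7), (19,G1,9.5), (19,G4,9.5), (20,G1,11), (21,G2,12), (22,G1,14), (22,G2,14), (22,G4,14), (23,G3,16), (25,G3,17.5), (25,G4,17.5), (28,G3,19)
Step 2: Sum ranks within each group.
R_1 = 44.5 (n_1 = 5)
R_2 = 42 (n_2 = 5)
R_3 = 55.5 (n_3 = 5)
R_4 = 48 (n_4 = 4)
Step 3: H = 12/(N(N+1)) * sum(R_i^2/n_i) - 3(N+1)
     = 12/(19*20) * (44.5^2/5 + 42^2/5 + 55.5^2/5 + 48^2/4) - 3*20
     = 0.031579 * 1940.9 - 60
     = 1.291579.
Step 4: Ties present; correction factor C = 1 - 60/(19^3 - 19) = 0.991228. Corrected H = 1.291579 / 0.991228 = 1.303009.
Step 5: Under H0, H ~ chi^2(3); p-value = 0.728419.
Step 6: alpha = 0.05. fail to reject H0.

H = 1.3030, df = 3, p = 0.728419, fail to reject H0.


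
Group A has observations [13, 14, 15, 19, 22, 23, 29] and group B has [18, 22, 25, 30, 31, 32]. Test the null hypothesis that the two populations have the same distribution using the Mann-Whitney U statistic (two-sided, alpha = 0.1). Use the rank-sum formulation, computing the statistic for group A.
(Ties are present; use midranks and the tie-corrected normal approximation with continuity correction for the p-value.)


Step 1: Combine and sort all 13 observations; assign midranks.
sorted (value, group): (13,X), (14,X), (15,X), (18,Y), (19,X), (22,X), (22,Y), (23,X), (25,Y), (29,X), (30,Y), (31,Y), (32,Y)
ranks: 13->1, 14->2, 15->3, 18->4, 19->5, 22->6.5, 22->6.5, 23->8, 25->9, 29->10, 30->11, 31->12, 32->13
Step 2: Rank sum for X: R1 = 1 + 2 + 3 + 5 + 6.5 + 8 + 10 = 35.5.
Step 3: U_X = R1 - n1(n1+1)/2 = 35.5 - 7*8/2 = 35.5 - 28 = 7.5.
       U_Y = n1*n2 - U_X = 42 - 7.5 = 34.5.
Step 4: Ties are present, so use the tie-corrected normal approximation (with continuity correction) for the p-value.
Step 5: p-value = 0.062928; compare to alpha = 0.1. reject H0.

U_X = 7.5, p = 0.062928, reject H0 at alpha = 0.1.


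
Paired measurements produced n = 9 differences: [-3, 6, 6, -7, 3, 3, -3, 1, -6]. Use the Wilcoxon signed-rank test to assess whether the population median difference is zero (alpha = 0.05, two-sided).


Step 1: Drop any zero differences (none here) and take |d_i|.
|d| = [3, 6, 6, 7, 3, 3, 3, 1, 6]
Step 2: Midrank |d_i| (ties get averaged ranks).
ranks: |3|->3.5, |6|->7, |6|->7, |7|->9, |3|->3.5, |3|->3.5, |3|->3.5, |1|->1, |6|->7
Step 3: Attach original signs; sum ranks with positive sign and with negative sign.
W+ = 7 + 7 + 3.5 + 3.5 + 1 = 22
W- = 3.5 + 9 + 3.5 + 7 = 23
(Check: W+ + W- = 45 should equal n(n+1)/2 = 45.)
Step 4: Test statistic W = min(W+, W-) = 22.
Step 5: Ties in |d|, so use the tie-corrected normal approximation.
        E[W] = n(n+1)/4 = 9*10/4 = 22.5.
        Tie groups: |d|=3 (t=4), |d|=6 (t=3); sum(t^3 - t) = 84.
        Var[W] = n(n+1)(2n+1)/24 - sum(t^3-t)/48 = 1710/24 - 84/48 = 69.5.
        z = (W - E[W]) / sqrt(Var[W]) = (22 - 22.5) / 8.3367 = -0.0600.
        Two-sided p = 2*Phi(z) = 0.952175.
Step 6: alpha = 0.05. fail to reject H0.

W+ = 22, W- = 23, W = min = 22, p = 0.952175, fail to reject H0.


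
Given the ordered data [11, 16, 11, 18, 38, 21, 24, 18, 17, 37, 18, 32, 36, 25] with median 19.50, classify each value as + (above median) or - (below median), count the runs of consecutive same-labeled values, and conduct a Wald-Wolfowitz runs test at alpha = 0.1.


Step 1: Compute median = 19.50; label A = above, B = below.
Labels in order: BBBBAAABBABAAA  (n_A = 7, n_B = 7)
Step 2: Count runs R = 6.
Step 3: Under H0 (random ordering), E[R] = 2*n_A*n_B/(n_A+n_B) + 1 = 2*7*7/14 + 1 = 8.0000.
        Var[R] = 2*n_A*n_B*(2*n_A*n_B - n_A - n_B) / ((n_A+n_B)^2 * (n_A+n_B-1)) = 8232/2548 = 3.2308.
        SD[R] = 1.7974.
Step 4: Continuity-corrected z = (R + 0.5 - E[R]) / SD[R] = (6 + 0.5 - 8.0000) / 1.7974 = -0.8345.
Step 5: Two-sided p-value via normal approximation = 2*(1 - Phi(|z|)) = 0.403986.
Step 6: alpha = 0.1. fail to reject H0.

R = 6, z = -0.8345, p = 0.403986, fail to reject H0.


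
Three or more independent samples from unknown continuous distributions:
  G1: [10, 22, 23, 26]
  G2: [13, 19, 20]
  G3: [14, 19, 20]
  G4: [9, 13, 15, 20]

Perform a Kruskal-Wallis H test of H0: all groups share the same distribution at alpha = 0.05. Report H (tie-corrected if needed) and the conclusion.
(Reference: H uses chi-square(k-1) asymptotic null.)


Step 1: Combine all N = 14 observations and assign midranks.
sorted (value, group, rank): (9,G4,1), (10,G1,2), (13,G2,3.5), (13,G4,3.5), (14,G3,5), (15,G4,6), (19,G2,7.5), (19,G3,7.5), (20,G2,10), (20,G3,10), (20,G4,10), (22,G1,12), (23,G1,13), (26,G1,14)
Step 2: Sum ranks within each group.
R_1 = 41 (n_1 = 4)
R_2 = 21 (n_2 = 3)
R_3 = 22.5 (n_3 = 3)
R_4 = 20.5 (n_4 = 4)
Step 3: H = 12/(N(N+1)) * sum(R_i^2/n_i) - 3(N+1)
     = 12/(14*15) * (41^2/4 + 21^2/3 + 22.5^2/3 + 20.5^2/4) - 3*15
     = 0.057143 * 841.062 - 45
     = 3.060714.
Step 4: Ties present; correction factor C = 1 - 36/(14^3 - 14) = 0.986813. Corrected H = 3.060714 / 0.986813 = 3.101615.
Step 5: Under H0, H ~ chi^2(3); p-value = 0.376222.
Step 6: alpha = 0.05. fail to reject H0.

H = 3.1016, df = 3, p = 0.376222, fail to reject H0.


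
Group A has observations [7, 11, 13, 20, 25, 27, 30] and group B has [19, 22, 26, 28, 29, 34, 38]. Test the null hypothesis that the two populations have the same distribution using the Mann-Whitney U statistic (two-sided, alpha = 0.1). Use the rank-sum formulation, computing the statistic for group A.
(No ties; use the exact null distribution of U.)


Step 1: Combine and sort all 14 observations; assign midranks.
sorted (value, group): (7,X), (11,X), (13,X), (19,Y), (20,X), (22,Y), (25,X), (26,Y), (27,X), (28,Y), (29,Y), (30,X), (34,Y), (38,Y)
ranks: 7->1, 11->2, 13->3, 19->4, 20->5, 22->6, 25->7, 26->8, 27->9, 28->10, 29->11, 30->12, 34->13, 38->14
Step 2: Rank sum for X: R1 = 1 + 2 + 3 + 5 + 7 + 9 + 12 = 39.
Step 3: U_X = R1 - n1(n1+1)/2 = 39 - 7*8/2 = 39 - 28 = 11.
       U_Y = n1*n2 - U_X = 49 - 11 = 38.
Step 4: No ties, so the exact null distribution of U (based on enumerating the C(14,7) = 3432 equally likely rank assignments) gives the two-sided p-value.
Step 5: p-value = 0.097319; compare to alpha = 0.1. reject H0.

U_X = 11, p = 0.097319, reject H0 at alpha = 0.1.


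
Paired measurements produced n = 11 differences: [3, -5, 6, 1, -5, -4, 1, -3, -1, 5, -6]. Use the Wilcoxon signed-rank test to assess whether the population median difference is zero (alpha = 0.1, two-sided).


Step 1: Drop any zero differences (none here) and take |d_i|.
|d| = [3, 5, 6, 1, 5, 4, 1, 3, 1, 5, 6]
Step 2: Midrank |d_i| (ties get averaged ranks).
ranks: |3|->4.5, |5|->8, |6|->10.5, |1|->2, |5|->8, |4|->6, |1|->2, |3|->4.5, |1|->2, |5|->8, |6|->10.5
Step 3: Attach original signs; sum ranks with positive sign and with negative sign.
W+ = 4.5 + 10.5 + 2 + 2 + 8 = 27
W- = 8 + 8 + 6 + 4.5 + 2 + 10.5 = 39
(Check: W+ + W- = 66 should equal n(n+1)/2 = 66.)
Step 4: Test statistic W = min(W+, W-) = 27.
Step 5: Ties in |d|, so use the tie-corrected normal approximation.
        E[W] = n(n+1)/4 = 11*12/4 = 33.
        Tie groups: |d|=1 (t=3), |d|=3 (t=2), |d|=5 (t=3), |d|=6 (t=2); sum(t^3 - t) = 60.
        Var[W] = n(n+1)(2n+1)/24 - sum(t^3-t)/48 = 3036/24 - 60/48 = 125.25.
        z = (W - E[W]) / sqrt(Var[W]) = (27 - 33) / 11.1915 = -0.5361.
        Two-sided p = 2*Phi(z) = 0.591875.
Step 6: alpha = 0.1. fail to reject H0.

W+ = 27, W- = 39, W = min = 27, p = 0.591875, fail to reject H0.


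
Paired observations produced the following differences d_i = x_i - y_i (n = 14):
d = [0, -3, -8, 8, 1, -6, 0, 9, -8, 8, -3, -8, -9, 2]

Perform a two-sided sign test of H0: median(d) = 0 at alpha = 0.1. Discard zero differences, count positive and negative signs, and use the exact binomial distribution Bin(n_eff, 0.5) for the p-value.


Step 1: Discard zero differences. Original n = 14; n_eff = number of nonzero differences = 12.
Nonzero differences (with sign): -3, -8, +8, +1, -6, +9, -8, +8, -3, -8, -9, +2
Step 2: Count signs: positive = 5, negative = 7.
Step 3: Under H0: P(positive) = 0.5, so the number of positives S ~ Bin(12, 0.5).
Step 4: Two-sided exact p-value = sum of Bin(12,0.5) probabilities at or below the observed probability = 0.774414.
Step 5: alpha = 0.1. fail to reject H0.

n_eff = 12, pos = 5, neg = 7, p = 0.774414, fail to reject H0.


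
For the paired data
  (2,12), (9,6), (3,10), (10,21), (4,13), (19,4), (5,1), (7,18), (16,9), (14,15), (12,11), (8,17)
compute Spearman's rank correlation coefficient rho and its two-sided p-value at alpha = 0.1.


Step 1: Rank x and y separately (midranks; no ties here).
rank(x): 2->1, 9->7, 3->2, 10->8, 4->3, 19->12, 5->4, 7->5, 16->11, 14->10, 12->9, 8->6
rank(y): 12->7, 6->3, 10->5, 21->12, 13->8, 4->2, 1->1, 18->11, 9->4, 15->9, 11->6, 17->10
Step 2: d_i = R_x(i) - R_y(i); compute d_i^2.
  (1-7)^2=36, (7-3)^2=16, (2-5)^2=9, (8-12)^2=16, (3-8)^2=25, (12-2)^2=100, (4-1)^2=9, (5-11)^2=36, (11-4)^2=49, (10-9)^2=1, (9-6)^2=9, (6-10)^2=16
sum(d^2) = 322.
Step 3: rho = 1 - 6*322 / (12*(12^2 - 1)) = 1 - 1932/1716 = -0.125874.
Step 4: Under H0, t = rho * sqrt((n-2)/(1-rho^2)) = -0.4012 ~ t(10).
Step 5: Two-sided p-value from the t-distribution with 10 df = 0.696683.
Step 6: alpha = 0.1. fail to reject H0.

rho = -0.1259, p = 0.696683, fail to reject H0 at alpha = 0.1.


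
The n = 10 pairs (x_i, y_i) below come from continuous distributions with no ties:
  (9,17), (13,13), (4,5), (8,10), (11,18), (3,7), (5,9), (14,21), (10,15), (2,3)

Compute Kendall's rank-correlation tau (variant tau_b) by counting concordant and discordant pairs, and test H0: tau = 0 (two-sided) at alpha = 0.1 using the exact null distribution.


Step 1: Enumerate the 45 unordered pairs (i,j) with i<j and classify each by sign(x_j-x_i) * sign(y_j-y_i).
  (1,2):dx=+4,dy=-4->D; (1,3):dx=-5,dy=-12->C; (1,4):dx=-1,dy=-7->C; (1,5):dx=+2,dy=+1->C
  (1,6):dx=-6,dy=-10->C; (1,7):dx=-4,dy=-8->C; (1,8):dx=+5,dy=+4->C; (1,9):dx=+1,dy=-2->D
  (1,10):dx=-7,dy=-14->C; (2,3):dx=-9,dy=-8->C; (2,4):dx=-5,dy=-3->C; (2,5):dx=-2,dy=+5->D
  (2,6):dx=-10,dy=-6->C; (2,7):dx=-8,dy=-4->C; (2,8):dx=+1,dy=+8->C; (2,9):dx=-3,dy=+2->D
  (2,10):dx=-11,dy=-10->C; (3,4):dx=+4,dy=+5->C; (3,5):dx=+7,dy=+13->C; (3,6):dx=-1,dy=+2->D
  (3,7):dx=+1,dy=+4->C; (3,8):dx=+10,dy=+16->C; (3,9):dx=+6,dy=+10->C; (3,10):dx=-2,dy=-2->C
  (4,5):dx=+3,dy=+8->C; (4,6):dx=-5,dy=-3->C; (4,7):dx=-3,dy=-1->C; (4,8):dx=+6,dy=+11->C
  (4,9):dx=+2,dy=+5->C; (4,10):dx=-6,dy=-7->C; (5,6):dx=-8,dy=-11->C; (5,7):dx=-6,dy=-9->C
  (5,8):dx=+3,dy=+3->C; (5,9):dx=-1,dy=-3->C; (5,10):dx=-9,dy=-15->C; (6,7):dx=+2,dy=+2->C
  (6,8):dx=+11,dy=+14->C; (6,9):dx=+7,dy=+8->C; (6,10):dx=-1,dy=-4->C; (7,8):dx=+9,dy=+12->C
  (7,9):dx=+5,dy=+6->C; (7,10):dx=-3,dy=-6->C; (8,9):dx=-4,dy=-6->C; (8,10):dx=-12,dy=-18->C
  (9,10):dx=-8,dy=-12->C
Step 2: C = 40, D = 5, total pairs = 45.
Step 3: tau = (C - D)/(n(n-1)/2) = (40 - 5)/45 = 0.777778.
Step 4: Exact two-sided p-value (enumerate n! = 3628800 permutations of y under H0): p = 0.000946.
Step 5: alpha = 0.1. reject H0.

tau_b = 0.7778 (C=40, D=5), p = 0.000946, reject H0.


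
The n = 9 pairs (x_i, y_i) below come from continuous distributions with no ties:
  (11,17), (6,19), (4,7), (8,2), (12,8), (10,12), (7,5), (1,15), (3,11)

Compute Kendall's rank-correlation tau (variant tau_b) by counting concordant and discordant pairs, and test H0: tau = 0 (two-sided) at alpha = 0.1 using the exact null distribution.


Step 1: Enumerate the 36 unordered pairs (i,j) with i<j and classify each by sign(x_j-x_i) * sign(y_j-y_i).
  (1,2):dx=-5,dy=+2->D; (1,3):dx=-7,dy=-10->C; (1,4):dx=-3,dy=-15->C; (1,5):dx=+1,dy=-9->D
  (1,6):dx=-1,dy=-5->C; (1,7):dx=-4,dy=-12->C; (1,8):dx=-10,dy=-2->C; (1,9):dx=-8,dy=-6->C
  (2,3):dx=-2,dy=-12->C; (2,4):dx=+2,dy=-17->D; (2,5):dx=+6,dy=-11->D; (2,6):dx=+4,dy=-7->D
  (2,7):dx=+1,dy=-14->D; (2,8):dx=-5,dy=-4->C; (2,9):dx=-3,dy=-8->C; (3,4):dx=+4,dy=-5->D
  (3,5):dx=+8,dy=+1->C; (3,6):dx=+6,dy=+5->C; (3,7):dx=+3,dy=-2->D; (3,8):dx=-3,dy=+8->D
  (3,9):dx=-1,dy=+4->D; (4,5):dx=+4,dy=+6->C; (4,6):dx=+2,dy=+10->C; (4,7):dx=-1,dy=+3->D
  (4,8):dx=-7,dy=+13->D; (4,9):dx=-5,dy=+9->D; (5,6):dx=-2,dy=+4->D; (5,7):dx=-5,dy=-3->C
  (5,8):dx=-11,dy=+7->D; (5,9):dx=-9,dy=+3->D; (6,7):dx=-3,dy=-7->C; (6,8):dx=-9,dy=+3->D
  (6,9):dx=-7,dy=-1->C; (7,8):dx=-6,dy=+10->D; (7,9):dx=-4,dy=+6->D; (8,9):dx=+2,dy=-4->D
Step 2: C = 16, D = 20, total pairs = 36.
Step 3: tau = (C - D)/(n(n-1)/2) = (16 - 20)/36 = -0.111111.
Step 4: Exact two-sided p-value (enumerate n! = 362880 permutations of y under H0): p = 0.761414.
Step 5: alpha = 0.1. fail to reject H0.

tau_b = -0.1111 (C=16, D=20), p = 0.761414, fail to reject H0.


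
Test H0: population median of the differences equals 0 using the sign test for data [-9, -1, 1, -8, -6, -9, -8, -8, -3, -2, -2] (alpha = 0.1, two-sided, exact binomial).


Step 1: Discard zero differences. Original n = 11; n_eff = number of nonzero differences = 11.
Nonzero differences (with sign): -9, -1, +1, -8, -6, -9, -8, -8, -3, -2, -2
Step 2: Count signs: positive = 1, negative = 10.
Step 3: Under H0: P(positive) = 0.5, so the number of positives S ~ Bin(11, 0.5).
Step 4: Two-sided exact p-value = sum of Bin(11,0.5) probabilities at or below the observed probability = 0.011719.
Step 5: alpha = 0.1. reject H0.

n_eff = 11, pos = 1, neg = 10, p = 0.011719, reject H0.


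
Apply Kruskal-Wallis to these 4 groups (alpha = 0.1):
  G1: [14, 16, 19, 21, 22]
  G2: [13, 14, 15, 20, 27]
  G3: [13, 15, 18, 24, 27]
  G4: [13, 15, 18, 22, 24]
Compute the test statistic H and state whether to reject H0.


Step 1: Combine all N = 20 observations and assign midranks.
sorted (value, group, rank): (13,G2,2), (13,G3,2), (13,G4,2), (14,G1,4.5), (14,G2,4.5), (15,G2,7), (15,G3,7), (15,G4,7), (16,G1,9), (18,G3,10.5), (18,G4,10.5), (19,G1,12), (20,G2,13), (21,G1,14), (22,G1,15.5), (22,G4,15.5), (24,G3,17.5), (24,G4,17.5), (27,G2,19.5), (27,G3,19.5)
Step 2: Sum ranks within each group.
R_1 = 55 (n_1 = 5)
R_2 = 46 (n_2 = 5)
R_3 = 56.5 (n_3 = 5)
R_4 = 52.5 (n_4 = 5)
Step 3: H = 12/(N(N+1)) * sum(R_i^2/n_i) - 3(N+1)
     = 12/(20*21) * (55^2/5 + 46^2/5 + 56.5^2/5 + 52.5^2/5) - 3*21
     = 0.028571 * 2217.9 - 63
     = 0.368571.
Step 4: Ties present; correction factor C = 1 - 78/(20^3 - 20) = 0.990226. Corrected H = 0.368571 / 0.990226 = 0.372210.
Step 5: Under H0, H ~ chi^2(3); p-value = 0.945922.
Step 6: alpha = 0.1. fail to reject H0.

H = 0.3722, df = 3, p = 0.945922, fail to reject H0.


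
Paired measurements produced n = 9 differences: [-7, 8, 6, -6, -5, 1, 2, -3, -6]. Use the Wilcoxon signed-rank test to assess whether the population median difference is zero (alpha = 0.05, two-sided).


Step 1: Drop any zero differences (none here) and take |d_i|.
|d| = [7, 8, 6, 6, 5, 1, 2, 3, 6]
Step 2: Midrank |d_i| (ties get averaged ranks).
ranks: |7|->8, |8|->9, |6|->6, |6|->6, |5|->4, |1|->1, |2|->2, |3|->3, |6|->6
Step 3: Attach original signs; sum ranks with positive sign and with negative sign.
W+ = 9 + 6 + 1 + 2 = 18
W- = 8 + 6 + 4 + 3 + 6 = 27
(Check: W+ + W- = 45 should equal n(n+1)/2 = 45.)
Step 4: Test statistic W = min(W+, W-) = 18.
Step 5: Ties in |d|, so use the tie-corrected normal approximation.
        E[W] = n(n+1)/4 = 9*10/4 = 22.5.
        Tie groups: |d|=6 (t=3); sum(t^3 - t) = 24.
        Var[W] = n(n+1)(2n+1)/24 - sum(t^3-t)/48 = 1710/24 - 24/48 = 70.75.
        z = (W - E[W]) / sqrt(Var[W]) = (18 - 22.5) / 8.4113 = -0.5350.
        Two-sided p = 2*Phi(z) = 0.592654.
Step 6: alpha = 0.05. fail to reject H0.

W+ = 18, W- = 27, W = min = 18, p = 0.592654, fail to reject H0.


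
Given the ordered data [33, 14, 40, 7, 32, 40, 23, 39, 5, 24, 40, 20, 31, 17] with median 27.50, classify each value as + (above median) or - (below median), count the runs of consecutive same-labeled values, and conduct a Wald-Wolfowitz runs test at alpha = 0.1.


Step 1: Compute median = 27.50; label A = above, B = below.
Labels in order: ABABAABABBABAB  (n_A = 7, n_B = 7)
Step 2: Count runs R = 12.
Step 3: Under H0 (random ordering), E[R] = 2*n_A*n_B/(n_A+n_B) + 1 = 2*7*7/14 + 1 = 8.0000.
        Var[R] = 2*n_A*n_B*(2*n_A*n_B - n_A - n_B) / ((n_A+n_B)^2 * (n_A+n_B-1)) = 8232/2548 = 3.2308.
        SD[R] = 1.7974.
Step 4: Continuity-corrected z = (R - 0.5 - E[R]) / SD[R] = (12 - 0.5 - 8.0000) / 1.7974 = 1.9472.
Step 5: Two-sided p-value via normal approximation = 2*(1 - Phi(|z|)) = 0.051508.
Step 6: alpha = 0.1. reject H0.

R = 12, z = 1.9472, p = 0.051508, reject H0.


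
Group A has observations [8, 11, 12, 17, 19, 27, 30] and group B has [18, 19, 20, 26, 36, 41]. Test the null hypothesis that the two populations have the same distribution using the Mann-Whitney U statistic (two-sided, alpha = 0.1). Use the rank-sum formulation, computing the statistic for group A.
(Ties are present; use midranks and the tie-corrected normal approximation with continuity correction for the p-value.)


Step 1: Combine and sort all 13 observations; assign midranks.
sorted (value, group): (8,X), (11,X), (12,X), (17,X), (18,Y), (19,X), (19,Y), (20,Y), (26,Y), (27,X), (30,X), (36,Y), (41,Y)
ranks: 8->1, 11->2, 12->3, 17->4, 18->5, 19->6.5, 19->6.5, 20->8, 26->9, 27->10, 30->11, 36->12, 41->13
Step 2: Rank sum for X: R1 = 1 + 2 + 3 + 4 + 6.5 + 10 + 11 = 37.5.
Step 3: U_X = R1 - n1(n1+1)/2 = 37.5 - 7*8/2 = 37.5 - 28 = 9.5.
       U_Y = n1*n2 - U_X = 42 - 9.5 = 32.5.
Step 4: Ties are present, so use the tie-corrected normal approximation (with continuity correction) for the p-value.
Step 5: p-value = 0.115582; compare to alpha = 0.1. fail to reject H0.

U_X = 9.5, p = 0.115582, fail to reject H0 at alpha = 0.1.


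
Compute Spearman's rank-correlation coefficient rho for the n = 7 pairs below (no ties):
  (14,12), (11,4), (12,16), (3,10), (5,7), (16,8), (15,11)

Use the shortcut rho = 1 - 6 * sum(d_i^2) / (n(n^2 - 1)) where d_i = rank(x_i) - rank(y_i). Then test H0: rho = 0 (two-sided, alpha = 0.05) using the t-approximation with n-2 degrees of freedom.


Step 1: Rank x and y separately (midranks; no ties here).
rank(x): 14->5, 11->3, 12->4, 3->1, 5->2, 16->7, 15->6
rank(y): 12->6, 4->1, 16->7, 10->4, 7->2, 8->3, 11->5
Step 2: d_i = R_x(i) - R_y(i); compute d_i^2.
  (5-6)^2=1, (3-1)^2=4, (4-7)^2=9, (1-4)^2=9, (2-2)^2=0, (7-3)^2=16, (6-5)^2=1
sum(d^2) = 40.
Step 3: rho = 1 - 6*40 / (7*(7^2 - 1)) = 1 - 240/336 = 0.285714.
Step 4: Under H0, t = rho * sqrt((n-2)/(1-rho^2)) = 0.6667 ~ t(5).
Step 5: Two-sided p-value from the t-distribution with 5 df = 0.534509.
Step 6: alpha = 0.05. fail to reject H0.

rho = 0.2857, p = 0.534509, fail to reject H0 at alpha = 0.05.


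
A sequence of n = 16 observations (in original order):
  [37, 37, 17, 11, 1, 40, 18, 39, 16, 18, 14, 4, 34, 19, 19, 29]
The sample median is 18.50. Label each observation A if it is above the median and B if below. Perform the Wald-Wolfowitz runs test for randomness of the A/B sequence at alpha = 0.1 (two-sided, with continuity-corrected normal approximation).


Step 1: Compute median = 18.50; label A = above, B = below.
Labels in order: AABBBABABBBBAAAA  (n_A = 8, n_B = 8)
Step 2: Count runs R = 7.
Step 3: Under H0 (random ordering), E[R] = 2*n_A*n_B/(n_A+n_B) + 1 = 2*8*8/16 + 1 = 9.0000.
        Var[R] = 2*n_A*n_B*(2*n_A*n_B - n_A - n_B) / ((n_A+n_B)^2 * (n_A+n_B-1)) = 14336/3840 = 3.7333.
        SD[R] = 1.9322.
Step 4: Continuity-corrected z = (R + 0.5 - E[R]) / SD[R] = (7 + 0.5 - 9.0000) / 1.9322 = -0.7763.
Step 5: Two-sided p-value via normal approximation = 2*(1 - Phi(|z|)) = 0.437558.
Step 6: alpha = 0.1. fail to reject H0.

R = 7, z = -0.7763, p = 0.437558, fail to reject H0.


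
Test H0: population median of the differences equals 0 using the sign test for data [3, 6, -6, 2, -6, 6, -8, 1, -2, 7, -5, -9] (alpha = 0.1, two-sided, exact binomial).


Step 1: Discard zero differences. Original n = 12; n_eff = number of nonzero differences = 12.
Nonzero differences (with sign): +3, +6, -6, +2, -6, +6, -8, +1, -2, +7, -5, -9
Step 2: Count signs: positive = 6, negative = 6.
Step 3: Under H0: P(positive) = 0.5, so the number of positives S ~ Bin(12, 0.5).
Step 4: Two-sided exact p-value = sum of Bin(12,0.5) probabilities at or below the observed probability = 1.000000.
Step 5: alpha = 0.1. fail to reject H0.

n_eff = 12, pos = 6, neg = 6, p = 1.000000, fail to reject H0.


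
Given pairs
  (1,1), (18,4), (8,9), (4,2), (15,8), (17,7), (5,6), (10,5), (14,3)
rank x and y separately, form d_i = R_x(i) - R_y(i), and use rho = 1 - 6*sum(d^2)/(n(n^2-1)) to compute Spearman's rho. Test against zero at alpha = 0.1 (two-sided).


Step 1: Rank x and y separately (midranks; no ties here).
rank(x): 1->1, 18->9, 8->4, 4->2, 15->7, 17->8, 5->3, 10->5, 14->6
rank(y): 1->1, 4->4, 9->9, 2->2, 8->8, 7->7, 6->6, 5->5, 3->3
Step 2: d_i = R_x(i) - R_y(i); compute d_i^2.
  (1-1)^2=0, (9-4)^2=25, (4-9)^2=25, (2-2)^2=0, (7-8)^2=1, (8-7)^2=1, (3-6)^2=9, (5-5)^2=0, (6-3)^2=9
sum(d^2) = 70.
Step 3: rho = 1 - 6*70 / (9*(9^2 - 1)) = 1 - 420/720 = 0.416667.
Step 4: Under H0, t = rho * sqrt((n-2)/(1-rho^2)) = 1.2127 ~ t(7).
Step 5: Two-sided p-value from the t-distribution with 7 df = 0.264586.
Step 6: alpha = 0.1. fail to reject H0.

rho = 0.4167, p = 0.264586, fail to reject H0 at alpha = 0.1.


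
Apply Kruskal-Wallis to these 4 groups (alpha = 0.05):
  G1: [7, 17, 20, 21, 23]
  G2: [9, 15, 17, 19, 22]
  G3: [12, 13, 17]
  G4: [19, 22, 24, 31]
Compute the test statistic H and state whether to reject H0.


Step 1: Combine all N = 17 observations and assign midranks.
sorted (value, group, rank): (7,G1,1), (9,G2,2), (12,G3,3), (13,G3,4), (15,G2,5), (17,G1,7), (17,G2,7), (17,G3,7), (19,G2,9.5), (19,G4,9.5), (20,G1,11), (21,G1,12), (22,G2,13.5), (22,G4,13.5), (23,G1,15), (24,G4,16), (31,G4,17)
Step 2: Sum ranks within each group.
R_1 = 46 (n_1 = 5)
R_2 = 37 (n_2 = 5)
R_3 = 14 (n_3 = 3)
R_4 = 56 (n_4 = 4)
Step 3: H = 12/(N(N+1)) * sum(R_i^2/n_i) - 3(N+1)
     = 12/(17*18) * (46^2/5 + 37^2/5 + 14^2/3 + 56^2/4) - 3*18
     = 0.039216 * 1546.33 - 54
     = 6.640523.
Step 4: Ties present; correction factor C = 1 - 36/(17^3 - 17) = 0.992647. Corrected H = 6.640523 / 0.992647 = 6.689712.
Step 5: Under H0, H ~ chi^2(3); p-value = 0.082474.
Step 6: alpha = 0.05. fail to reject H0.

H = 6.6897, df = 3, p = 0.082474, fail to reject H0.


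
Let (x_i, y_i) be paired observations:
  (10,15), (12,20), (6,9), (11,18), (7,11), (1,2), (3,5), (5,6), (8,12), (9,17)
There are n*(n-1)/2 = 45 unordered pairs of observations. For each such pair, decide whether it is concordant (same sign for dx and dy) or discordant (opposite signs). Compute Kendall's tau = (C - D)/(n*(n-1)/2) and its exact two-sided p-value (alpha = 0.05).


Step 1: Enumerate the 45 unordered pairs (i,j) with i<j and classify each by sign(x_j-x_i) * sign(y_j-y_i).
  (1,2):dx=+2,dy=+5->C; (1,3):dx=-4,dy=-6->C; (1,4):dx=+1,dy=+3->C; (1,5):dx=-3,dy=-4->C
  (1,6):dx=-9,dy=-13->C; (1,7):dx=-7,dy=-10->C; (1,8):dx=-5,dy=-9->C; (1,9):dx=-2,dy=-3->C
  (1,10):dx=-1,dy=+2->D; (2,3):dx=-6,dy=-11->C; (2,4):dx=-1,dy=-2->C; (2,5):dx=-5,dy=-9->C
  (2,6):dx=-11,dy=-18->C; (2,7):dx=-9,dy=-15->C; (2,8):dx=-7,dy=-14->C; (2,9):dx=-4,dy=-8->C
  (2,10):dx=-3,dy=-3->C; (3,4):dx=+5,dy=+9->C; (3,5):dx=+1,dy=+2->C; (3,6):dx=-5,dy=-7->C
  (3,7):dx=-3,dy=-4->C; (3,8):dx=-1,dy=-3->C; (3,9):dx=+2,dy=+3->C; (3,10):dx=+3,dy=+8->C
  (4,5):dx=-4,dy=-7->C; (4,6):dx=-10,dy=-16->C; (4,7):dx=-8,dy=-13->C; (4,8):dx=-6,dy=-12->C
  (4,9):dx=-3,dy=-6->C; (4,10):dx=-2,dy=-1->C; (5,6):dx=-6,dy=-9->C; (5,7):dx=-4,dy=-6->C
  (5,8):dx=-2,dy=-5->C; (5,9):dx=+1,dy=+1->C; (5,10):dx=+2,dy=+6->C; (6,7):dx=+2,dy=+3->C
  (6,8):dx=+4,dy=+4->C; (6,9):dx=+7,dy=+10->C; (6,10):dx=+8,dy=+15->C; (7,8):dx=+2,dy=+1->C
  (7,9):dx=+5,dy=+7->C; (7,10):dx=+6,dy=+12->C; (8,9):dx=+3,dy=+6->C; (8,10):dx=+4,dy=+11->C
  (9,10):dx=+1,dy=+5->C
Step 2: C = 44, D = 1, total pairs = 45.
Step 3: tau = (C - D)/(n(n-1)/2) = (44 - 1)/45 = 0.955556.
Step 4: Exact two-sided p-value (enumerate n! = 3628800 permutations of y under H0): p = 0.000006.
Step 5: alpha = 0.05. reject H0.

tau_b = 0.9556 (C=44, D=1), p = 0.000006, reject H0.


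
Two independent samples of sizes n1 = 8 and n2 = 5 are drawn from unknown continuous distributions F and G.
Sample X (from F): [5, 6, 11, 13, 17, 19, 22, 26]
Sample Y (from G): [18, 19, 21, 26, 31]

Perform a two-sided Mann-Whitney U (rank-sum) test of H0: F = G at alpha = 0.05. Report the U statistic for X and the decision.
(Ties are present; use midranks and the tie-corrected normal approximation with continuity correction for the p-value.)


Step 1: Combine and sort all 13 observations; assign midranks.
sorted (value, group): (5,X), (6,X), (11,X), (13,X), (17,X), (18,Y), (19,X), (19,Y), (21,Y), (22,X), (26,X), (26,Y), (31,Y)
ranks: 5->1, 6->2, 11->3, 13->4, 17->5, 18->6, 19->7.5, 19->7.5, 21->9, 22->10, 26->11.5, 26->11.5, 31->13
Step 2: Rank sum for X: R1 = 1 + 2 + 3 + 4 + 5 + 7.5 + 10 + 11.5 = 44.
Step 3: U_X = R1 - n1(n1+1)/2 = 44 - 8*9/2 = 44 - 36 = 8.
       U_Y = n1*n2 - U_X = 40 - 8 = 32.
Step 4: Ties are present, so use the tie-corrected normal approximation (with continuity correction) for the p-value.
Step 5: p-value = 0.091397; compare to alpha = 0.05. fail to reject H0.

U_X = 8, p = 0.091397, fail to reject H0 at alpha = 0.05.


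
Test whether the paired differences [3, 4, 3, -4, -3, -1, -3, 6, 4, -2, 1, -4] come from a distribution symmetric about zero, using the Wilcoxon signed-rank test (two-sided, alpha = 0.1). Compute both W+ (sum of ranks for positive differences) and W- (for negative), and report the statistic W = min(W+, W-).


Step 1: Drop any zero differences (none here) and take |d_i|.
|d| = [3, 4, 3, 4, 3, 1, 3, 6, 4, 2, 1, 4]
Step 2: Midrank |d_i| (ties get averaged ranks).
ranks: |3|->5.5, |4|->9.5, |3|->5.5, |4|->9.5, |3|->5.5, |1|->1.5, |3|->5.5, |6|->12, |4|->9.5, |2|->3, |1|->1.5, |4|->9.5
Step 3: Attach original signs; sum ranks with positive sign and with negative sign.
W+ = 5.5 + 9.5 + 5.5 + 12 + 9.5 + 1.5 = 43.5
W- = 9.5 + 5.5 + 1.5 + 5.5 + 3 + 9.5 = 34.5
(Check: W+ + W- = 78 should equal n(n+1)/2 = 78.)
Step 4: Test statistic W = min(W+, W-) = 34.5.
Step 5: Ties in |d|, so use the tie-corrected normal approximation.
        E[W] = n(n+1)/4 = 12*13/4 = 39.
        Tie groups: |d|=1 (t=2), |d|=3 (t=4), |d|=4 (t=4); sum(t^3 - t) = 126.
        Var[W] = n(n+1)(2n+1)/24 - sum(t^3-t)/48 = 3900/24 - 126/48 = 159.875.
        z = (W - E[W]) / sqrt(Var[W]) = (34.5 - 39) / 12.6442 = -0.3559.
        Two-sided p = 2*Phi(z) = 0.721919.
Step 6: alpha = 0.1. fail to reject H0.

W+ = 43.5, W- = 34.5, W = min = 34.5, p = 0.721919, fail to reject H0.


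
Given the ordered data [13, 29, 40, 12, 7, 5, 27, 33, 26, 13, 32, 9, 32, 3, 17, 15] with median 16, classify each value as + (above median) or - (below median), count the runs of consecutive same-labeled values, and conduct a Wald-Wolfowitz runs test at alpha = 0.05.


Step 1: Compute median = 16; label A = above, B = below.
Labels in order: BAABBBAAABABABAB  (n_A = 8, n_B = 8)
Step 2: Count runs R = 11.
Step 3: Under H0 (random ordering), E[R] = 2*n_A*n_B/(n_A+n_B) + 1 = 2*8*8/16 + 1 = 9.0000.
        Var[R] = 2*n_A*n_B*(2*n_A*n_B - n_A - n_B) / ((n_A+n_B)^2 * (n_A+n_B-1)) = 14336/3840 = 3.7333.
        SD[R] = 1.9322.
Step 4: Continuity-corrected z = (R - 0.5 - E[R]) / SD[R] = (11 - 0.5 - 9.0000) / 1.9322 = 0.7763.
Step 5: Two-sided p-value via normal approximation = 2*(1 - Phi(|z|)) = 0.437558.
Step 6: alpha = 0.05. fail to reject H0.

R = 11, z = 0.7763, p = 0.437558, fail to reject H0.


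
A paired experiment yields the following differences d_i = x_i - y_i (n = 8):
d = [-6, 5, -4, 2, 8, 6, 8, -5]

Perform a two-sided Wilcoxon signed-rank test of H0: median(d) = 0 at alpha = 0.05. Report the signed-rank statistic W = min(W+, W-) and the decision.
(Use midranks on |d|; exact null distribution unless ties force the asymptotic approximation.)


Step 1: Drop any zero differences (none here) and take |d_i|.
|d| = [6, 5, 4, 2, 8, 6, 8, 5]
Step 2: Midrank |d_i| (ties get averaged ranks).
ranks: |6|->5.5, |5|->3.5, |4|->2, |2|->1, |8|->7.5, |6|->5.5, |8|->7.5, |5|->3.5
Step 3: Attach original signs; sum ranks with positive sign and with negative sign.
W+ = 3.5 + 1 + 7.5 + 5.5 + 7.5 = 25
W- = 5.5 + 2 + 3.5 = 11
(Check: W+ + W- = 36 should equal n(n+1)/2 = 36.)
Step 4: Test statistic W = min(W+, W-) = 11.
Step 5: Ties in |d|, so use the tie-corrected normal approximation.
        E[W] = n(n+1)/4 = 8*9/4 = 18.
        Tie groups: |d|=5 (t=2), |d|=6 (t=2), |d|=8 (t=2); sum(t^3 - t) = 18.
        Var[W] = n(n+1)(2n+1)/24 - sum(t^3-t)/48 = 1224/24 - 18/48 = 50.625.
        z = (W - E[W]) / sqrt(Var[W]) = (11 - 18) / 7.1151 = -0.9838.
        Two-sided p = 2*Phi(z) = 0.325204.
Step 6: alpha = 0.05. fail to reject H0.

W+ = 25, W- = 11, W = min = 11, p = 0.325204, fail to reject H0.


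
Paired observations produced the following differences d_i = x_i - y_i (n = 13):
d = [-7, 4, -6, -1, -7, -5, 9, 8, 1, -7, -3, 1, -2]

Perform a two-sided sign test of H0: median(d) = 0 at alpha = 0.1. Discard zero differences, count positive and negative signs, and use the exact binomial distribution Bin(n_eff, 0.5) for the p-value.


Step 1: Discard zero differences. Original n = 13; n_eff = number of nonzero differences = 13.
Nonzero differences (with sign): -7, +4, -6, -1, -7, -5, +9, +8, +1, -7, -3, +1, -2
Step 2: Count signs: positive = 5, negative = 8.
Step 3: Under H0: P(positive) = 0.5, so the number of positives S ~ Bin(13, 0.5).
Step 4: Two-sided exact p-value = sum of Bin(13,0.5) probabilities at or below the observed probability = 0.581055.
Step 5: alpha = 0.1. fail to reject H0.

n_eff = 13, pos = 5, neg = 8, p = 0.581055, fail to reject H0.


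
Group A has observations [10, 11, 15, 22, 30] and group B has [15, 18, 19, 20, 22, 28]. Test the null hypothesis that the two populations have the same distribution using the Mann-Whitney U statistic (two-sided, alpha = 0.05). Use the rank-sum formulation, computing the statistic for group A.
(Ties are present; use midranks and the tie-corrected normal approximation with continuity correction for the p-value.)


Step 1: Combine and sort all 11 observations; assign midranks.
sorted (value, group): (10,X), (11,X), (15,X), (15,Y), (18,Y), (19,Y), (20,Y), (22,X), (22,Y), (28,Y), (30,X)
ranks: 10->1, 11->2, 15->3.5, 15->3.5, 18->5, 19->6, 20->7, 22->8.5, 22->8.5, 28->10, 30->11
Step 2: Rank sum for X: R1 = 1 + 2 + 3.5 + 8.5 + 11 = 26.
Step 3: U_X = R1 - n1(n1+1)/2 = 26 - 5*6/2 = 26 - 15 = 11.
       U_Y = n1*n2 - U_X = 30 - 11 = 19.
Step 4: Ties are present, so use the tie-corrected normal approximation (with continuity correction) for the p-value.
Step 5: p-value = 0.520916; compare to alpha = 0.05. fail to reject H0.

U_X = 11, p = 0.520916, fail to reject H0 at alpha = 0.05.


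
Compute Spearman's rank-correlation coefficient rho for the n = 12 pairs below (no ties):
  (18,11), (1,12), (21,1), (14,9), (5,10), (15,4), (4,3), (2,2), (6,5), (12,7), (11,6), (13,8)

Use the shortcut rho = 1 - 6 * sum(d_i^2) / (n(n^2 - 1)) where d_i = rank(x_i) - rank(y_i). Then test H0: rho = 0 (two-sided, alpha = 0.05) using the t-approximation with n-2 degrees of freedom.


Step 1: Rank x and y separately (midranks; no ties here).
rank(x): 18->11, 1->1, 21->12, 14->9, 5->4, 15->10, 4->3, 2->2, 6->5, 12->7, 11->6, 13->8
rank(y): 11->11, 12->12, 1->1, 9->9, 10->10, 4->4, 3->3, 2->2, 5->5, 7->7, 6->6, 8->8
Step 2: d_i = R_x(i) - R_y(i); compute d_i^2.
  (11-11)^2=0, (1-12)^2=121, (12-1)^2=121, (9-9)^2=0, (4-10)^2=36, (10-4)^2=36, (3-3)^2=0, (2-2)^2=0, (5-5)^2=0, (7-7)^2=0, (6-6)^2=0, (8-8)^2=0
sum(d^2) = 314.
Step 3: rho = 1 - 6*314 / (12*(12^2 - 1)) = 1 - 1884/1716 = -0.097902.
Step 4: Under H0, t = rho * sqrt((n-2)/(1-rho^2)) = -0.3111 ~ t(10).
Step 5: Two-sided p-value from the t-distribution with 10 df = 0.762122.
Step 6: alpha = 0.05. fail to reject H0.

rho = -0.0979, p = 0.762122, fail to reject H0 at alpha = 0.05.


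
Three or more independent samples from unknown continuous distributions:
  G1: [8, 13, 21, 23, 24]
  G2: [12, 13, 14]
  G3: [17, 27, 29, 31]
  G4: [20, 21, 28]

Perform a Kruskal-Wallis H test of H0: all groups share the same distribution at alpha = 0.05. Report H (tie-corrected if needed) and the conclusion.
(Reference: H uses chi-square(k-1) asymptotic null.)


Step 1: Combine all N = 15 observations and assign midranks.
sorted (value, group, rank): (8,G1,1), (12,G2,2), (13,G1,3.5), (13,G2,3.5), (14,G2,5), (17,G3,6), (20,G4,7), (21,G1,8.5), (21,G4,8.5), (23,G1,10), (24,G1,11), (27,G3,12), (28,G4,13), (29,G3,14), (31,G3,15)
Step 2: Sum ranks within each group.
R_1 = 34 (n_1 = 5)
R_2 = 10.5 (n_2 = 3)
R_3 = 47 (n_3 = 4)
R_4 = 28.5 (n_4 = 3)
Step 3: H = 12/(N(N+1)) * sum(R_i^2/n_i) - 3(N+1)
     = 12/(15*16) * (34^2/5 + 10.5^2/3 + 47^2/4 + 28.5^2/3) - 3*16
     = 0.050000 * 1090.95 - 48
     = 6.547500.
Step 4: Ties present; correction factor C = 1 - 12/(15^3 - 15) = 0.996429. Corrected H = 6.547500 / 0.996429 = 6.570968.
Step 5: Under H0, H ~ chi^2(3); p-value = 0.086905.
Step 6: alpha = 0.05. fail to reject H0.

H = 6.5710, df = 3, p = 0.086905, fail to reject H0.


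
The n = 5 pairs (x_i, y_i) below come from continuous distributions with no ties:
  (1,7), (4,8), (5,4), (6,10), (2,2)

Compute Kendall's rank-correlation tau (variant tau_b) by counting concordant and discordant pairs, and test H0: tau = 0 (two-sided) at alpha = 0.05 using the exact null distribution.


Step 1: Enumerate the 10 unordered pairs (i,j) with i<j and classify each by sign(x_j-x_i) * sign(y_j-y_i).
  (1,2):dx=+3,dy=+1->C; (1,3):dx=+4,dy=-3->D; (1,4):dx=+5,dy=+3->C; (1,5):dx=+1,dy=-5->D
  (2,3):dx=+1,dy=-4->D; (2,4):dx=+2,dy=+2->C; (2,5):dx=-2,dy=-6->C; (3,4):dx=+1,dy=+6->C
  (3,5):dx=-3,dy=-2->C; (4,5):dx=-4,dy=-8->C
Step 2: C = 7, D = 3, total pairs = 10.
Step 3: tau = (C - D)/(n(n-1)/2) = (7 - 3)/10 = 0.400000.
Step 4: Exact two-sided p-value (enumerate n! = 120 permutations of y under H0): p = 0.483333.
Step 5: alpha = 0.05. fail to reject H0.

tau_b = 0.4000 (C=7, D=3), p = 0.483333, fail to reject H0.


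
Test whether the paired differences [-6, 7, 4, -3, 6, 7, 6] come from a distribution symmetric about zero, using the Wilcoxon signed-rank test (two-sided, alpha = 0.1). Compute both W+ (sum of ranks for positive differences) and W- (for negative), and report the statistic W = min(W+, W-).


Step 1: Drop any zero differences (none here) and take |d_i|.
|d| = [6, 7, 4, 3, 6, 7, 6]
Step 2: Midrank |d_i| (ties get averaged ranks).
ranks: |6|->4, |7|->6.5, |4|->2, |3|->1, |6|->4, |7|->6.5, |6|->4
Step 3: Attach original signs; sum ranks with positive sign and with negative sign.
W+ = 6.5 + 2 + 4 + 6.5 + 4 = 23
W- = 4 + 1 = 5
(Check: W+ + W- = 28 should equal n(n+1)/2 = 28.)
Step 4: Test statistic W = min(W+, W-) = 5.
Step 5: Ties in |d|, so use the tie-corrected normal approximation.
        E[W] = n(n+1)/4 = 7*8/4 = 14.
        Tie groups: |d|=6 (t=3), |d|=7 (t=2); sum(t^3 - t) = 30.
        Var[W] = n(n+1)(2n+1)/24 - sum(t^3-t)/48 = 840/24 - 30/48 = 34.375.
        z = (W - E[W]) / sqrt(Var[W]) = (5 - 14) / 5.8630 = -1.5350.
        Two-sided p = 2*Phi(z) = 0.124773.
Step 6: alpha = 0.1. fail to reject H0.

W+ = 23, W- = 5, W = min = 5, p = 0.124773, fail to reject H0.


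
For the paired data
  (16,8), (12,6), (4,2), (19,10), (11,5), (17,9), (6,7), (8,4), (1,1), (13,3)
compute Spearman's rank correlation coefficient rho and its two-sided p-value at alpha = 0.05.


Step 1: Rank x and y separately (midranks; no ties here).
rank(x): 16->8, 12->6, 4->2, 19->10, 11->5, 17->9, 6->3, 8->4, 1->1, 13->7
rank(y): 8->8, 6->6, 2->2, 10->10, 5->5, 9->9, 7->7, 4->4, 1->1, 3->3
Step 2: d_i = R_x(i) - R_y(i); compute d_i^2.
  (8-8)^2=0, (6-6)^2=0, (2-2)^2=0, (10-10)^2=0, (5-5)^2=0, (9-9)^2=0, (3-7)^2=16, (4-4)^2=0, (1-1)^2=0, (7-3)^2=16
sum(d^2) = 32.
Step 3: rho = 1 - 6*32 / (10*(10^2 - 1)) = 1 - 192/990 = 0.806061.
Step 4: Under H0, t = rho * sqrt((n-2)/(1-rho^2)) = 3.8522 ~ t(8).
Step 5: Two-sided p-value from the t-distribution with 8 df = 0.004862.
Step 6: alpha = 0.05. reject H0.

rho = 0.8061, p = 0.004862, reject H0 at alpha = 0.05.


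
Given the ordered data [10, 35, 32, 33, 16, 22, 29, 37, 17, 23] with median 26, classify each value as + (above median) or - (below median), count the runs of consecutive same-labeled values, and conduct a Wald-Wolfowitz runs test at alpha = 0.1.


Step 1: Compute median = 26; label A = above, B = below.
Labels in order: BAAABBAABB  (n_A = 5, n_B = 5)
Step 2: Count runs R = 5.
Step 3: Under H0 (random ordering), E[R] = 2*n_A*n_B/(n_A+n_B) + 1 = 2*5*5/10 + 1 = 6.0000.
        Var[R] = 2*n_A*n_B*(2*n_A*n_B - n_A - n_B) / ((n_A+n_B)^2 * (n_A+n_B-1)) = 2000/900 = 2.2222.
        SD[R] = 1.4907.
Step 4: Continuity-corrected z = (R + 0.5 - E[R]) / SD[R] = (5 + 0.5 - 6.0000) / 1.4907 = -0.3354.
Step 5: Two-sided p-value via normal approximation = 2*(1 - Phi(|z|)) = 0.737316.
Step 6: alpha = 0.1. fail to reject H0.

R = 5, z = -0.3354, p = 0.737316, fail to reject H0.


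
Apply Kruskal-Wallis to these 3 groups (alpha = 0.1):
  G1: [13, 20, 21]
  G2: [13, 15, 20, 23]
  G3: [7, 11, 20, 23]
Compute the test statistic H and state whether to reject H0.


Step 1: Combine all N = 11 observations and assign midranks.
sorted (value, group, rank): (7,G3,1), (11,G3,2), (13,G1,3.5), (13,G2,3.5), (15,G2,5), (20,G1,7), (20,G2,7), (20,G3,7), (21,G1,9), (23,G2,10.5), (23,G3,10.5)
Step 2: Sum ranks within each group.
R_1 = 19.5 (n_1 = 3)
R_2 = 26 (n_2 = 4)
R_3 = 20.5 (n_3 = 4)
Step 3: H = 12/(N(N+1)) * sum(R_i^2/n_i) - 3(N+1)
     = 12/(11*12) * (19.5^2/3 + 26^2/4 + 20.5^2/4) - 3*12
     = 0.090909 * 400.812 - 36
     = 0.437500.
Step 4: Ties present; correction factor C = 1 - 36/(11^3 - 11) = 0.972727. Corrected H = 0.437500 / 0.972727 = 0.449766.
Step 5: Under H0, H ~ chi^2(2); p-value = 0.798610.
Step 6: alpha = 0.1. fail to reject H0.

H = 0.4498, df = 2, p = 0.798610, fail to reject H0.
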